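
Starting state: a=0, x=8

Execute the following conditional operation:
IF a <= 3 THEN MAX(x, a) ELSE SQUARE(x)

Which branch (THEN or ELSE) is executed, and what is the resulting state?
Branch: THEN, Final state: a=0, x=8

Evaluating condition: a <= 3
a = 0
Condition is True, so THEN branch executes
After MAX(x, a): a=0, x=8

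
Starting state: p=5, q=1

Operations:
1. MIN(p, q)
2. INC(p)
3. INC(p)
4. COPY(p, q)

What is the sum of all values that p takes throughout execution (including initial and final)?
12

Values of p at each step:
Initial: p = 5
After step 1: p = 1
After step 2: p = 2
After step 3: p = 3
After step 4: p = 1
Sum = 5 + 1 + 2 + 3 + 1 = 12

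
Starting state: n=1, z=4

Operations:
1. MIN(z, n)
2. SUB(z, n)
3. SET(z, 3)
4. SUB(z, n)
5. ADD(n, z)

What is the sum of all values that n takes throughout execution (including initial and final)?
8

Values of n at each step:
Initial: n = 1
After step 1: n = 1
After step 2: n = 1
After step 3: n = 1
After step 4: n = 1
After step 5: n = 3
Sum = 1 + 1 + 1 + 1 + 1 + 3 = 8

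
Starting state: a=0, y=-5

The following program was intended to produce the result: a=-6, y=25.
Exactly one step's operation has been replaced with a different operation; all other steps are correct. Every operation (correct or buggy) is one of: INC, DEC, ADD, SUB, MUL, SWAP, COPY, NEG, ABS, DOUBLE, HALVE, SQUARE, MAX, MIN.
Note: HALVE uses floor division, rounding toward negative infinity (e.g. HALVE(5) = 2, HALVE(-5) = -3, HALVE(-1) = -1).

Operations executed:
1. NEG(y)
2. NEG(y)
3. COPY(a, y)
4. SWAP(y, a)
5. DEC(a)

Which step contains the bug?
Step 4

Trace with buggy code:
Initial: a=0, y=-5
After step 1: a=0, y=5
After step 2: a=0, y=-5
After step 3: a=-5, y=-5
After step 4: a=-5, y=-5
After step 5: a=-6, y=-5
Actual final a=-6, y=-5 ≠ expected a=-6, y=25.
Step 4 is the only position where a single-operation replacement can produce the expected result.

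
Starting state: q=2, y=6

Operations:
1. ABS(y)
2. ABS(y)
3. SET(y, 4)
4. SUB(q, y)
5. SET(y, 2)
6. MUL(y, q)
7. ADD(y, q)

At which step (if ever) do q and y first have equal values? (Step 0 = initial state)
Never

q and y never become equal during execution.

Comparing values at each step:
Initial: q=2, y=6
After step 1: q=2, y=6
After step 2: q=2, y=6
After step 3: q=2, y=4
After step 4: q=-2, y=4
After step 5: q=-2, y=2
After step 6: q=-2, y=-4
After step 7: q=-2, y=-6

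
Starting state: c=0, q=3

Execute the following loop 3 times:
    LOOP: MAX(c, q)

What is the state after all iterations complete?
c=3, q=3

Iteration trace:
Start: c=0, q=3
After iteration 1: c=3, q=3
After iteration 2: c=3, q=3
After iteration 3: c=3, q=3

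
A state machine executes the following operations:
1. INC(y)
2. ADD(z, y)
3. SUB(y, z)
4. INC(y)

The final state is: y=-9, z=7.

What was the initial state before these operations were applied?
y=-4, z=10

Working backwards:
Final state: y=-9, z=7
Before step 4 (INC(y)): y=-10, z=7
Before step 3 (SUB(y, z)): y=-3, z=7
Before step 2 (ADD(z, y)): y=-3, z=10
Before step 1 (INC(y)): y=-4, z=10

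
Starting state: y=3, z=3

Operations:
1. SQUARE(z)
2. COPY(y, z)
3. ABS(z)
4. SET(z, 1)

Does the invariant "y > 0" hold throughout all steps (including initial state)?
Yes

The invariant holds at every step.

State at each step:
Initial: y=3, z=3
After step 1: y=3, z=9
After step 2: y=9, z=9
After step 3: y=9, z=9
After step 4: y=9, z=1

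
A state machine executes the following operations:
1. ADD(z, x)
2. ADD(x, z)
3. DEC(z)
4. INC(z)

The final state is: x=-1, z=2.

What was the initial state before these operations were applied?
x=-3, z=5

Working backwards:
Final state: x=-1, z=2
Before step 4 (INC(z)): x=-1, z=1
Before step 3 (DEC(z)): x=-1, z=2
Before step 2 (ADD(x, z)): x=-3, z=2
Before step 1 (ADD(z, x)): x=-3, z=5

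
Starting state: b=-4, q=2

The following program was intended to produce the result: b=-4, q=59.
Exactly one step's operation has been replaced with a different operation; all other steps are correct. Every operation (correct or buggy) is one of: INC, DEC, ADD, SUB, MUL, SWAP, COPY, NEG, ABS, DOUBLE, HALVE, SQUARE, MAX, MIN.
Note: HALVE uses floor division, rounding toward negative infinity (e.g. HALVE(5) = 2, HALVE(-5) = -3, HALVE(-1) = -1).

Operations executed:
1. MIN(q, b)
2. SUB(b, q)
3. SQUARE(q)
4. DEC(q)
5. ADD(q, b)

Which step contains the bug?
Step 2

Trace with buggy code:
Initial: b=-4, q=2
After step 1: b=-4, q=-4
After step 2: b=0, q=-4
After step 3: b=0, q=16
After step 4: b=0, q=15
After step 5: b=0, q=15
Actual final b=0, q=15 ≠ expected b=-4, q=59.
Step 2 is the only position where a single-operation replacement can produce the expected result.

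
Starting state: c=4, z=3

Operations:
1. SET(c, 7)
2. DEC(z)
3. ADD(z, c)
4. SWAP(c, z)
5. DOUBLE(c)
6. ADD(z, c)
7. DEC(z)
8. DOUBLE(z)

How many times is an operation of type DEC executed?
2

Counting DEC operations:
Step 2: DEC(z) ← DEC
Step 7: DEC(z) ← DEC
Total: 2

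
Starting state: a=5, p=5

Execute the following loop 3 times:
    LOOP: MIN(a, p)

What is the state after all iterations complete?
a=5, p=5

Iteration trace:
Start: a=5, p=5
After iteration 1: a=5, p=5
After iteration 2: a=5, p=5
After iteration 3: a=5, p=5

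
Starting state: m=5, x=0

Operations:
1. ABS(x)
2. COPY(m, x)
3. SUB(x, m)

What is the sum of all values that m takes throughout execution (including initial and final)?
10

Values of m at each step:
Initial: m = 5
After step 1: m = 5
After step 2: m = 0
After step 3: m = 0
Sum = 5 + 5 + 0 + 0 = 10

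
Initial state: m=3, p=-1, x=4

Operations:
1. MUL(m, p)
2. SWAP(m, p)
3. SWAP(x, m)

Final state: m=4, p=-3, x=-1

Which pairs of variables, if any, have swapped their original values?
None

Comparing initial and final values:
x: 4 → -1
p: -1 → -3
m: 3 → 4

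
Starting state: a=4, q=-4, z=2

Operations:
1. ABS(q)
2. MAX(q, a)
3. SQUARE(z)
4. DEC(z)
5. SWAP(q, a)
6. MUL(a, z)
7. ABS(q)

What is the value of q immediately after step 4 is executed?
q = 4

Tracing q through execution:
Initial: q = -4
After step 1 (ABS(q)): q = 4
After step 2 (MAX(q, a)): q = 4
After step 3 (SQUARE(z)): q = 4
After step 4 (DEC(z)): q = 4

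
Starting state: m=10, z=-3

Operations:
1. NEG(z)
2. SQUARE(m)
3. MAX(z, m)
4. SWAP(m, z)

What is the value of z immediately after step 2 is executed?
z = 3

Tracing z through execution:
Initial: z = -3
After step 1 (NEG(z)): z = 3
After step 2 (SQUARE(m)): z = 3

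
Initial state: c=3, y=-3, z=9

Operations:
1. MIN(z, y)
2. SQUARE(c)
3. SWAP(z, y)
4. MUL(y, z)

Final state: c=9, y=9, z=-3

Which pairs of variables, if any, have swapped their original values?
(z, y)

Comparing initial and final values:
z: 9 → -3
c: 3 → 9
y: -3 → 9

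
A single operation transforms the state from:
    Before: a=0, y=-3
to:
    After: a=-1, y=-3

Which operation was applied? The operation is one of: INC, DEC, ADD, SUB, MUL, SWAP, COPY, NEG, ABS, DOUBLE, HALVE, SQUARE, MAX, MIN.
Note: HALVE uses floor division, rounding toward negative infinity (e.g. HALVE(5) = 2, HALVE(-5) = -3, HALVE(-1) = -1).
DEC(a)

Analyzing the change:
Before: a=0, y=-3
After: a=-1, y=-3
Variable a changed from 0 to -1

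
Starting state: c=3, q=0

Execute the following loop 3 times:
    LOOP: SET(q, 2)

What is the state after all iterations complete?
c=3, q=2

Iteration trace:
Start: c=3, q=0
After iteration 1: c=3, q=2
After iteration 2: c=3, q=2
After iteration 3: c=3, q=2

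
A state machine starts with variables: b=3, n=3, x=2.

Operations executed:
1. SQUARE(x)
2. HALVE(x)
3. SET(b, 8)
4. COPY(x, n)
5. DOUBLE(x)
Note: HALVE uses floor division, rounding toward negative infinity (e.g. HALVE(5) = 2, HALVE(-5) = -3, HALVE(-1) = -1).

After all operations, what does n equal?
n = 3

Tracing execution:
Step 1: SQUARE(x) → n = 3
Step 2: HALVE(x) → n = 3
Step 3: SET(b, 8) → n = 3
Step 4: COPY(x, n) → n = 3
Step 5: DOUBLE(x) → n = 3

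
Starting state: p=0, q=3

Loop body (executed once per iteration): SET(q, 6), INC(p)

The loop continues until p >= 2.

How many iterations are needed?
2

Tracing iterations:
Initial: p=0, q=3
After iteration 1: p=1, q=6
After iteration 2: p=2, q=6
p >= 2 now holds, so the loop exits after 2 iterations.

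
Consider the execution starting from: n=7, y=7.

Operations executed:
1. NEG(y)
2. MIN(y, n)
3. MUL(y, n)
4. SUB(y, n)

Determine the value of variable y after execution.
y = -56

Tracing execution:
Step 1: NEG(y) → y = -7
Step 2: MIN(y, n) → y = -7
Step 3: MUL(y, n) → y = -49
Step 4: SUB(y, n) → y = -56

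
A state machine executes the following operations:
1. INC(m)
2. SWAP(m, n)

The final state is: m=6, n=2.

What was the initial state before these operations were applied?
m=1, n=6

Working backwards:
Final state: m=6, n=2
Before step 2 (SWAP(m, n)): m=2, n=6
Before step 1 (INC(m)): m=1, n=6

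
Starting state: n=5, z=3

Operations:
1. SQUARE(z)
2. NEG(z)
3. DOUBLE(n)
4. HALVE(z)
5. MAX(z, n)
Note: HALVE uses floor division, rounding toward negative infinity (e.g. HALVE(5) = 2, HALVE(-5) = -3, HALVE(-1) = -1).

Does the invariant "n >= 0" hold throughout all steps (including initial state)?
Yes

The invariant holds at every step.

State at each step:
Initial: n=5, z=3
After step 1: n=5, z=9
After step 2: n=5, z=-9
After step 3: n=10, z=-9
After step 4: n=10, z=-5
After step 5: n=10, z=10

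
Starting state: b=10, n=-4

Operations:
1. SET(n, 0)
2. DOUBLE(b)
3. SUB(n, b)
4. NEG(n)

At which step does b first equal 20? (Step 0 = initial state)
Step 2

Tracing b:
Initial: b = 10
After step 1: b = 10
After step 2: b = 20 ← first occurrence
After step 3: b = 20
After step 4: b = 20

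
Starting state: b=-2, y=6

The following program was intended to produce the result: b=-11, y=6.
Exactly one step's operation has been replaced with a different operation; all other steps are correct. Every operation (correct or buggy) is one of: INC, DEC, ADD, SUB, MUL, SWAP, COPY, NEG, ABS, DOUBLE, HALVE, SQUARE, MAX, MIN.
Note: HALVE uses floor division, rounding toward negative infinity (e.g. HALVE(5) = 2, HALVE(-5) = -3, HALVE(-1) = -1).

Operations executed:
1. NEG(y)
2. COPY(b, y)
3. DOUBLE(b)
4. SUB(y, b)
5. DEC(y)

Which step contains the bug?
Step 5

Trace with buggy code:
Initial: b=-2, y=6
After step 1: b=-2, y=-6
After step 2: b=-6, y=-6
After step 3: b=-12, y=-6
After step 4: b=-12, y=6
After step 5: b=-12, y=5
Actual final b=-12, y=5 ≠ expected b=-11, y=6.
Step 5 is the only position where a single-operation replacement can produce the expected result.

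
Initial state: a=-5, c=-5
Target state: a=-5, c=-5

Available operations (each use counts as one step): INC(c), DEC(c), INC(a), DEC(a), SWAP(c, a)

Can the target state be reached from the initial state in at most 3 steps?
Yes

Path (0 steps): 0 steps (already at target)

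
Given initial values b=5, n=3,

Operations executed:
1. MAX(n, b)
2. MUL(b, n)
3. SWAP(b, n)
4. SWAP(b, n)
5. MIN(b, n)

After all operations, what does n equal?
n = 5

Tracing execution:
Step 1: MAX(n, b) → n = 5
Step 2: MUL(b, n) → n = 5
Step 3: SWAP(b, n) → n = 25
Step 4: SWAP(b, n) → n = 5
Step 5: MIN(b, n) → n = 5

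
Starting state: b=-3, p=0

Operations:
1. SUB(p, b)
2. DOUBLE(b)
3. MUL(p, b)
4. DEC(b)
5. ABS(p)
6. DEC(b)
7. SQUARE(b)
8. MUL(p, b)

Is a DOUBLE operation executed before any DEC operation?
Yes

First DOUBLE: step 2
First DEC: step 4
Since 2 < 4, DOUBLE comes first.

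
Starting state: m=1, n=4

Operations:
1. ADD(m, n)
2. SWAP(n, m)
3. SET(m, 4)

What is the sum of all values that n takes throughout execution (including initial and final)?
18

Values of n at each step:
Initial: n = 4
After step 1: n = 4
After step 2: n = 5
After step 3: n = 5
Sum = 4 + 4 + 5 + 5 = 18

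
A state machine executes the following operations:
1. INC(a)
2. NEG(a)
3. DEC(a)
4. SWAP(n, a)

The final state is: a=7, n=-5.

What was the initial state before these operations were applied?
a=3, n=7

Working backwards:
Final state: a=7, n=-5
Before step 4 (SWAP(n, a)): a=-5, n=7
Before step 3 (DEC(a)): a=-4, n=7
Before step 2 (NEG(a)): a=4, n=7
Before step 1 (INC(a)): a=3, n=7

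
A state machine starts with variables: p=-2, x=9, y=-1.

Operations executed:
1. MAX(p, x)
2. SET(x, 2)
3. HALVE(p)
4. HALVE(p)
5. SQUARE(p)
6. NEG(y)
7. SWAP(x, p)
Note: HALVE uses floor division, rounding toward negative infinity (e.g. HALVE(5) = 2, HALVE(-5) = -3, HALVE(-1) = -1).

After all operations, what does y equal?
y = 1

Tracing execution:
Step 1: MAX(p, x) → y = -1
Step 2: SET(x, 2) → y = -1
Step 3: HALVE(p) → y = -1
Step 4: HALVE(p) → y = -1
Step 5: SQUARE(p) → y = -1
Step 6: NEG(y) → y = 1
Step 7: SWAP(x, p) → y = 1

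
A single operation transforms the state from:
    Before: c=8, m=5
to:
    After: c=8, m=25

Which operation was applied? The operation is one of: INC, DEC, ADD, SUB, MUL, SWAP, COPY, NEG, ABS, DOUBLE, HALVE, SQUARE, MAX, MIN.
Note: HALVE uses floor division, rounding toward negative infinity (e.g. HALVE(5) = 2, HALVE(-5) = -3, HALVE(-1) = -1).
SQUARE(m)

Analyzing the change:
Before: c=8, m=5
After: c=8, m=25
Variable m changed from 5 to 25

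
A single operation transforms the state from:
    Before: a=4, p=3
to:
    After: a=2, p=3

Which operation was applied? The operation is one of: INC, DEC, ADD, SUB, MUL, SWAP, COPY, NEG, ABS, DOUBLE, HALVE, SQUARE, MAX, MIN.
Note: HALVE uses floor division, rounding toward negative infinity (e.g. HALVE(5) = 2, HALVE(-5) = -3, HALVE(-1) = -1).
HALVE(a)

Analyzing the change:
Before: a=4, p=3
After: a=2, p=3
Variable a changed from 4 to 2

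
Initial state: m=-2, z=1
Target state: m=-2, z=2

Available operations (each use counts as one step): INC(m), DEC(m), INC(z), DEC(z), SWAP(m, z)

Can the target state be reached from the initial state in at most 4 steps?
Yes

Path (1 step): INC(z)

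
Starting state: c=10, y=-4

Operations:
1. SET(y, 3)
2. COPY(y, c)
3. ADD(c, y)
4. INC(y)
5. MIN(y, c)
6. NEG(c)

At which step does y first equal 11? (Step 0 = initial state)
Step 4

Tracing y:
Initial: y = -4
After step 1: y = 3
After step 2: y = 10
After step 3: y = 10
After step 4: y = 11 ← first occurrence
After step 5: y = 11
After step 6: y = 11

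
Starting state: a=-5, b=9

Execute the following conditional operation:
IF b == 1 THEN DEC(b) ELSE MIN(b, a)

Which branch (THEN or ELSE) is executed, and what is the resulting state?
Branch: ELSE, Final state: a=-5, b=-5

Evaluating condition: b == 1
b = 9
Condition is False, so ELSE branch executes
After MIN(b, a): a=-5, b=-5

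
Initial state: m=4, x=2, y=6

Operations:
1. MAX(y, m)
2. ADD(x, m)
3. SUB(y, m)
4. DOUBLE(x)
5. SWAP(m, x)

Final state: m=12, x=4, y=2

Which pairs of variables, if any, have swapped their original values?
None

Comparing initial and final values:
m: 4 → 12
y: 6 → 2
x: 2 → 4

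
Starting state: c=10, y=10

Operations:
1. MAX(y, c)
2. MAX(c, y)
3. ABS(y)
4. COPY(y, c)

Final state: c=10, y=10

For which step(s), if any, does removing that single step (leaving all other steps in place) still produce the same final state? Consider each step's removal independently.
Step(s) 1, 2, 3, 4

Testing removal of each single step:
Without step 1: final = c=10, y=10 (same)
Without step 2: final = c=10, y=10 (same)
Without step 3: final = c=10, y=10 (same)
Without step 4: final = c=10, y=10 (same)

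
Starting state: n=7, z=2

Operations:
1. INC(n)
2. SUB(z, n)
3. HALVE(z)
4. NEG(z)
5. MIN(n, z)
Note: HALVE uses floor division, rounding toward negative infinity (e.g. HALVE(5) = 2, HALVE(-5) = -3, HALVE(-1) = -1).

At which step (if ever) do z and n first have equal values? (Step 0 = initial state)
Step 5

z and n first become equal after step 5.

Comparing values at each step:
Initial: z=2, n=7
After step 1: z=2, n=8
After step 2: z=-6, n=8
After step 3: z=-3, n=8
After step 4: z=3, n=8
After step 5: z=3, n=3 ← equal!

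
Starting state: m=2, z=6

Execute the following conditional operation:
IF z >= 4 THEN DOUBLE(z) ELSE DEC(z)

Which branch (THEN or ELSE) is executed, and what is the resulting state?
Branch: THEN, Final state: m=2, z=12

Evaluating condition: z >= 4
z = 6
Condition is True, so THEN branch executes
After DOUBLE(z): m=2, z=12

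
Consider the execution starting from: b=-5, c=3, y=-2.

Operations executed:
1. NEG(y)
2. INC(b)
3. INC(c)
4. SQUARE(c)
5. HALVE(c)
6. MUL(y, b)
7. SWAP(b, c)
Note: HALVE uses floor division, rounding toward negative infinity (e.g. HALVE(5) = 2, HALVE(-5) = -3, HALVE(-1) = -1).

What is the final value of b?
b = 8

Tracing execution:
Step 1: NEG(y) → b = -5
Step 2: INC(b) → b = -4
Step 3: INC(c) → b = -4
Step 4: SQUARE(c) → b = -4
Step 5: HALVE(c) → b = -4
Step 6: MUL(y, b) → b = -4
Step 7: SWAP(b, c) → b = 8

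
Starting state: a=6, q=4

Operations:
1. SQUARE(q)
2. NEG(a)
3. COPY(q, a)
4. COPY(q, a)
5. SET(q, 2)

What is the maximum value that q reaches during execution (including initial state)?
16

Values of q at each step:
Initial: q = 4
After step 1: q = 16 ← maximum
After step 2: q = 16
After step 3: q = -6
After step 4: q = -6
After step 5: q = 2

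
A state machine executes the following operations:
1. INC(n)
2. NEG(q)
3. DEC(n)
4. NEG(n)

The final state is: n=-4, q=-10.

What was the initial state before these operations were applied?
n=4, q=10

Working backwards:
Final state: n=-4, q=-10
Before step 4 (NEG(n)): n=4, q=-10
Before step 3 (DEC(n)): n=5, q=-10
Before step 2 (NEG(q)): n=5, q=10
Before step 1 (INC(n)): n=4, q=10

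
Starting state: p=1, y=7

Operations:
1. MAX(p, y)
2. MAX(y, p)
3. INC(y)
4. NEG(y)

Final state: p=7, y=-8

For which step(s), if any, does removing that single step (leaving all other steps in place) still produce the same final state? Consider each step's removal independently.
Step(s) 2

Testing removal of each single step:
Without step 1: final = p=1, y=-8 (different)
Without step 2: final = p=7, y=-8 (same)
Without step 3: final = p=7, y=-7 (different)
Without step 4: final = p=7, y=8 (different)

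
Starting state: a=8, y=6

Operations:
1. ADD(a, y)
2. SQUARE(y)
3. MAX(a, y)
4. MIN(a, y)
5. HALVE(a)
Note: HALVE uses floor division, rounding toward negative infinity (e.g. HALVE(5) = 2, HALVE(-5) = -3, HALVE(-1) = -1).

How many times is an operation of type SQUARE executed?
1

Counting SQUARE operations:
Step 2: SQUARE(y) ← SQUARE
Total: 1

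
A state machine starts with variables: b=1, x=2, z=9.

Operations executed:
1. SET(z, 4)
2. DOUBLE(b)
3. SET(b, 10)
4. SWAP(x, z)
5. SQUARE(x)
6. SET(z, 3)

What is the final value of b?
b = 10

Tracing execution:
Step 1: SET(z, 4) → b = 1
Step 2: DOUBLE(b) → b = 2
Step 3: SET(b, 10) → b = 10
Step 4: SWAP(x, z) → b = 10
Step 5: SQUARE(x) → b = 10
Step 6: SET(z, 3) → b = 10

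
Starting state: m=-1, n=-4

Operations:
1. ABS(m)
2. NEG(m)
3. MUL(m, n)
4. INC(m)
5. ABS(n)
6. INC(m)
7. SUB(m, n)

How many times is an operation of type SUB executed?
1

Counting SUB operations:
Step 7: SUB(m, n) ← SUB
Total: 1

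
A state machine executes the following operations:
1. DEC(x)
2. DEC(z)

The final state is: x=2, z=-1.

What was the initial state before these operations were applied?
x=3, z=0

Working backwards:
Final state: x=2, z=-1
Before step 2 (DEC(z)): x=2, z=0
Before step 1 (DEC(x)): x=3, z=0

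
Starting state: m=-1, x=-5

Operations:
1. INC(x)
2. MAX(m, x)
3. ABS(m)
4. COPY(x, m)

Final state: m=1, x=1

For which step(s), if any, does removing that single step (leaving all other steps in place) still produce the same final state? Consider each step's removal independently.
Step(s) 1, 2

Testing removal of each single step:
Without step 1: final = m=1, x=1 (same)
Without step 2: final = m=1, x=1 (same)
Without step 3: final = m=-1, x=-1 (different)
Without step 4: final = m=1, x=-4 (different)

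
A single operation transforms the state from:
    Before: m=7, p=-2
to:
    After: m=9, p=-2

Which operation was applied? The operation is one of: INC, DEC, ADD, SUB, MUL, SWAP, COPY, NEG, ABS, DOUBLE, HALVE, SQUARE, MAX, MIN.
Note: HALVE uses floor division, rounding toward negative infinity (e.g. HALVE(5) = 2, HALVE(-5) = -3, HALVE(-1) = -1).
SUB(m, p)

Analyzing the change:
Before: m=7, p=-2
After: m=9, p=-2
Variable m changed from 7 to 9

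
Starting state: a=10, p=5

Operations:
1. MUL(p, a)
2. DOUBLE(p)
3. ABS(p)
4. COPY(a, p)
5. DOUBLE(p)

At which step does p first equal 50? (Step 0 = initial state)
Step 1

Tracing p:
Initial: p = 5
After step 1: p = 50 ← first occurrence
After step 2: p = 100
After step 3: p = 100
After step 4: p = 100
After step 5: p = 200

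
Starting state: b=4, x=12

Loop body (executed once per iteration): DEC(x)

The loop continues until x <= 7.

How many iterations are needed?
5

Tracing iterations:
Initial: b=4, x=12
After iteration 1: b=4, x=11
After iteration 2: b=4, x=10
After iteration 3: b=4, x=9
After iteration 4: b=4, x=8
After iteration 5: b=4, x=7
x <= 7 now holds, so the loop exits after 5 iterations.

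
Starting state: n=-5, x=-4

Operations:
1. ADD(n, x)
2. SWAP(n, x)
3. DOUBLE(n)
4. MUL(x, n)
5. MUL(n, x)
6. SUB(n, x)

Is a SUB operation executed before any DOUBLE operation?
No

First SUB: step 6
First DOUBLE: step 3
Since 6 > 3, DOUBLE comes first.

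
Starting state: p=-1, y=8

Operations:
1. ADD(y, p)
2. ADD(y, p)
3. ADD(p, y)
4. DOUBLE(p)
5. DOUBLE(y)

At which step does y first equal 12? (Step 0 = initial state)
Step 5

Tracing y:
Initial: y = 8
After step 1: y = 7
After step 2: y = 6
After step 3: y = 6
After step 4: y = 6
After step 5: y = 12 ← first occurrence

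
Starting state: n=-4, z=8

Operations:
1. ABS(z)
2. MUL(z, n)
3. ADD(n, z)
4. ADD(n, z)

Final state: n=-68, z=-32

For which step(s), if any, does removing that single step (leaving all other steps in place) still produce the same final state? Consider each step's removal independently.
Step(s) 1

Testing removal of each single step:
Without step 1: final = n=-68, z=-32 (same)
Without step 2: final = n=12, z=8 (different)
Without step 3: final = n=-36, z=-32 (different)
Without step 4: final = n=-36, z=-32 (different)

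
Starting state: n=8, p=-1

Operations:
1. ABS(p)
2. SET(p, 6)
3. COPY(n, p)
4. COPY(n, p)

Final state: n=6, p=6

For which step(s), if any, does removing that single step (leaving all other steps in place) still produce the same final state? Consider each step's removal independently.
Step(s) 1, 3, 4

Testing removal of each single step:
Without step 1: final = n=6, p=6 (same)
Without step 2: final = n=1, p=1 (different)
Without step 3: final = n=6, p=6 (same)
Without step 4: final = n=6, p=6 (same)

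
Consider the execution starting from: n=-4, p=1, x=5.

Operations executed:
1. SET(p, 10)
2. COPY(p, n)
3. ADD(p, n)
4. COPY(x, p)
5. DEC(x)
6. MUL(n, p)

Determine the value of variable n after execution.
n = 32

Tracing execution:
Step 1: SET(p, 10) → n = -4
Step 2: COPY(p, n) → n = -4
Step 3: ADD(p, n) → n = -4
Step 4: COPY(x, p) → n = -4
Step 5: DEC(x) → n = -4
Step 6: MUL(n, p) → n = 32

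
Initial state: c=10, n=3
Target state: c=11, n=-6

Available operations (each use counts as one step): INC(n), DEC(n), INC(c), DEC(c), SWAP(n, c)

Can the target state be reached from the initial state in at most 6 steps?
No

The target state cannot be reached within 6 steps.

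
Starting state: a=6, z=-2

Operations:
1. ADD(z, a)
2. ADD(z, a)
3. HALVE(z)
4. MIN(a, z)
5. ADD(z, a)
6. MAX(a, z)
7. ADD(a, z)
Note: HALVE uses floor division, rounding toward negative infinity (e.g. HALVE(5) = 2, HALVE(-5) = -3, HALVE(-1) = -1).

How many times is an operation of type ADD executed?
4

Counting ADD operations:
Step 1: ADD(z, a) ← ADD
Step 2: ADD(z, a) ← ADD
Step 5: ADD(z, a) ← ADD
Step 7: ADD(a, z) ← ADD
Total: 4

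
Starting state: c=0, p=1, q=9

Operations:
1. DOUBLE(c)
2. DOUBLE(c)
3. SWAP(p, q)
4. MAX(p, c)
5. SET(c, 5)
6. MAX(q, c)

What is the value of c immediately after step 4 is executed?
c = 0

Tracing c through execution:
Initial: c = 0
After step 1 (DOUBLE(c)): c = 0
After step 2 (DOUBLE(c)): c = 0
After step 3 (SWAP(p, q)): c = 0
After step 4 (MAX(p, c)): c = 0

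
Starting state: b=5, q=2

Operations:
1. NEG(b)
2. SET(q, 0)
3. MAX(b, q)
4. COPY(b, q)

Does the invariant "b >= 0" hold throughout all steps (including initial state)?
No, violated after step 1

The invariant is violated after step 1.

State at each step:
Initial: b=5, q=2
After step 1: b=-5, q=2
After step 2: b=-5, q=0
After step 3: b=0, q=0
After step 4: b=0, q=0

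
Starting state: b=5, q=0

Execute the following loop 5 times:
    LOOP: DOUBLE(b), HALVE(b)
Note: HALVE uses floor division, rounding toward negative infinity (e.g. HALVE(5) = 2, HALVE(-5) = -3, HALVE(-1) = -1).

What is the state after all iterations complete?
b=5, q=0

Iteration trace:
Start: b=5, q=0
After iteration 1: b=5, q=0
After iteration 2: b=5, q=0
After iteration 3: b=5, q=0
After iteration 4: b=5, q=0
After iteration 5: b=5, q=0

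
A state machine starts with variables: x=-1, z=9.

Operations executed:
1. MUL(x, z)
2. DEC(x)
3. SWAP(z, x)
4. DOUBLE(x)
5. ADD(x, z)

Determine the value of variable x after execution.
x = 8

Tracing execution:
Step 1: MUL(x, z) → x = -9
Step 2: DEC(x) → x = -10
Step 3: SWAP(z, x) → x = 9
Step 4: DOUBLE(x) → x = 18
Step 5: ADD(x, z) → x = 8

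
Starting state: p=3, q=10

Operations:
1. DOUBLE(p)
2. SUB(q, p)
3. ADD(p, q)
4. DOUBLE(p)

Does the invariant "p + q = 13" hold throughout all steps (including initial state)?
No, violated after step 1

The invariant is violated after step 1.

State at each step:
Initial: p=3, q=10
After step 1: p=6, q=10
After step 2: p=6, q=4
After step 3: p=10, q=4
After step 4: p=20, q=4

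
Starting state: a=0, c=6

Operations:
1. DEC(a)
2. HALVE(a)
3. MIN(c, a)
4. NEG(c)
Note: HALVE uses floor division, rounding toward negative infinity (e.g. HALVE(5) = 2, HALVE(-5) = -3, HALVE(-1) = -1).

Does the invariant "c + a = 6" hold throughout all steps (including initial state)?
No, violated after step 1

The invariant is violated after step 1.

State at each step:
Initial: a=0, c=6
After step 1: a=-1, c=6
After step 2: a=-1, c=6
After step 3: a=-1, c=-1
After step 4: a=-1, c=1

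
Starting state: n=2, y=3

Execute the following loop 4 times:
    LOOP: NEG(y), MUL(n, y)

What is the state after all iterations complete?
n=162, y=3

Iteration trace:
Start: n=2, y=3
After iteration 1: n=-6, y=-3
After iteration 2: n=-18, y=3
After iteration 3: n=54, y=-3
After iteration 4: n=162, y=3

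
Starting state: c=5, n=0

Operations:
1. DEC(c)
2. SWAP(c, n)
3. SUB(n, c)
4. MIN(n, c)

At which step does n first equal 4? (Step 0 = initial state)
Step 2

Tracing n:
Initial: n = 0
After step 1: n = 0
After step 2: n = 4 ← first occurrence
After step 3: n = 4
After step 4: n = 0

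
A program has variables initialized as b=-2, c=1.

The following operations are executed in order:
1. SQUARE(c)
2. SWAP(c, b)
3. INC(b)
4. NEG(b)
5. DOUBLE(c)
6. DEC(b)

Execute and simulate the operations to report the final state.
{b: -3, c: -4}

Step-by-step execution:
Initial: b=-2, c=1
After step 1 (SQUARE(c)): b=-2, c=1
After step 2 (SWAP(c, b)): b=1, c=-2
After step 3 (INC(b)): b=2, c=-2
After step 4 (NEG(b)): b=-2, c=-2
After step 5 (DOUBLE(c)): b=-2, c=-4
After step 6 (DEC(b)): b=-3, c=-4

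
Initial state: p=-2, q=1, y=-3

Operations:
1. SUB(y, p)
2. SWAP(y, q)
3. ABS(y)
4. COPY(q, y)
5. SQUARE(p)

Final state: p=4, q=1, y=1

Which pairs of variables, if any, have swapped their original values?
None

Comparing initial and final values:
q: 1 → 1
y: -3 → 1
p: -2 → 4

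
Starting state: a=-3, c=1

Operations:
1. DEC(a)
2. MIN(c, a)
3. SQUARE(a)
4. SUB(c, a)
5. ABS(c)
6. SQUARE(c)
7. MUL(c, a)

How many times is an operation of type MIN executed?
1

Counting MIN operations:
Step 2: MIN(c, a) ← MIN
Total: 1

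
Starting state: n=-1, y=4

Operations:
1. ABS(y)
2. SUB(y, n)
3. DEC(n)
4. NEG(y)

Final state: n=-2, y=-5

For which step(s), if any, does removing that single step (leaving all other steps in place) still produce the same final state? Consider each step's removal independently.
Step(s) 1

Testing removal of each single step:
Without step 1: final = n=-2, y=-5 (same)
Without step 2: final = n=-2, y=-4 (different)
Without step 3: final = n=-1, y=-5 (different)
Without step 4: final = n=-2, y=5 (different)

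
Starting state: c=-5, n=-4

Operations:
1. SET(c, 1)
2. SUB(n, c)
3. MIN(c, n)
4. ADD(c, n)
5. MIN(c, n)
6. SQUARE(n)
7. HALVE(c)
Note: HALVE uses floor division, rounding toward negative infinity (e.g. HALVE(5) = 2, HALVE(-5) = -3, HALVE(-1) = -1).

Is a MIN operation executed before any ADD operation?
Yes

First MIN: step 3
First ADD: step 4
Since 3 < 4, MIN comes first.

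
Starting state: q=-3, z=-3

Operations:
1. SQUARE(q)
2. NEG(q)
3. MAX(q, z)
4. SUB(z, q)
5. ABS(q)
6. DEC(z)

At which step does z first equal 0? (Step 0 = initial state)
Step 4

Tracing z:
Initial: z = -3
After step 1: z = -3
After step 2: z = -3
After step 3: z = -3
After step 4: z = 0 ← first occurrence
After step 5: z = 0
After step 6: z = -1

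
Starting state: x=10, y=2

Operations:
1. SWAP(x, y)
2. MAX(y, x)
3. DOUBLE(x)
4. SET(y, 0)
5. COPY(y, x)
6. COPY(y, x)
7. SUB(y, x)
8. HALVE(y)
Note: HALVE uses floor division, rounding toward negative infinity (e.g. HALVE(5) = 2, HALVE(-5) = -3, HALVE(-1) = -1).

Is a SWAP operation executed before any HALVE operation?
Yes

First SWAP: step 1
First HALVE: step 8
Since 1 < 8, SWAP comes first.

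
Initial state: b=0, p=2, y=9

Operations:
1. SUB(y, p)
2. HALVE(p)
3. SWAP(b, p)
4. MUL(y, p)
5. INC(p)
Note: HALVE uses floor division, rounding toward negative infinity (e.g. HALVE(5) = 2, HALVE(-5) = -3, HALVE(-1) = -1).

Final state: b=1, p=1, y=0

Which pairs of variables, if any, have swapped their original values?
None

Comparing initial and final values:
b: 0 → 1
y: 9 → 0
p: 2 → 1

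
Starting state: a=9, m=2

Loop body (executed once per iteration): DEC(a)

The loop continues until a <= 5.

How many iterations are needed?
4

Tracing iterations:
Initial: a=9, m=2
After iteration 1: a=8, m=2
After iteration 2: a=7, m=2
After iteration 3: a=6, m=2
After iteration 4: a=5, m=2
a <= 5 now holds, so the loop exits after 4 iterations.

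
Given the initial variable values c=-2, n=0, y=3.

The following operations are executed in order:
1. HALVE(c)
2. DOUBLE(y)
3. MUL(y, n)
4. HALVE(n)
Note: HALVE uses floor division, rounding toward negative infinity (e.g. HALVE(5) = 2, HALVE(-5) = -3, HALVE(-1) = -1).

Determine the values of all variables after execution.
{c: -1, n: 0, y: 0}

Step-by-step execution:
Initial: c=-2, n=0, y=3
After step 1 (HALVE(c)): c=-1, n=0, y=3
After step 2 (DOUBLE(y)): c=-1, n=0, y=6
After step 3 (MUL(y, n)): c=-1, n=0, y=0
After step 4 (HALVE(n)): c=-1, n=0, y=0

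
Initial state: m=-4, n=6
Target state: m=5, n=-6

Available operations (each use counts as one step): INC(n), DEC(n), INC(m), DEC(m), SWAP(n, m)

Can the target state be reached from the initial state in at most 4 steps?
Yes

Path (4 steps): DEC(n) → DEC(m) → DEC(m) → SWAP(n, m)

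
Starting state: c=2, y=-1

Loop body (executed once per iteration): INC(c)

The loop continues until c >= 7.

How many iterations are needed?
5

Tracing iterations:
Initial: c=2, y=-1
After iteration 1: c=3, y=-1
After iteration 2: c=4, y=-1
After iteration 3: c=5, y=-1
After iteration 4: c=6, y=-1
After iteration 5: c=7, y=-1
c >= 7 now holds, so the loop exits after 5 iterations.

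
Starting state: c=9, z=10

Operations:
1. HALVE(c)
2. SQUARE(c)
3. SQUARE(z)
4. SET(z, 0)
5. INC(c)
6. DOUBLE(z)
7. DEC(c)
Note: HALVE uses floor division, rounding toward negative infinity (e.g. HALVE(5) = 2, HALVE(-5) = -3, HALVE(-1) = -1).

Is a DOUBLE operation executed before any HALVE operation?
No

First DOUBLE: step 6
First HALVE: step 1
Since 6 > 1, HALVE comes first.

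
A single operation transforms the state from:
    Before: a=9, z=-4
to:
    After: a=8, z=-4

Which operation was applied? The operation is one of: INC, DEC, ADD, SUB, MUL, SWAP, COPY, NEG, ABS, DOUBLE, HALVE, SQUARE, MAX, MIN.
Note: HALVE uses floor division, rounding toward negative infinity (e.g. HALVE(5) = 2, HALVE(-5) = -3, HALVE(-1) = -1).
DEC(a)

Analyzing the change:
Before: a=9, z=-4
After: a=8, z=-4
Variable a changed from 9 to 8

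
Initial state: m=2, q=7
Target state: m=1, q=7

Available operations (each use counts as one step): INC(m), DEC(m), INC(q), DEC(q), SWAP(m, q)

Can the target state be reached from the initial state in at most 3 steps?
Yes

Path (1 step): DEC(m)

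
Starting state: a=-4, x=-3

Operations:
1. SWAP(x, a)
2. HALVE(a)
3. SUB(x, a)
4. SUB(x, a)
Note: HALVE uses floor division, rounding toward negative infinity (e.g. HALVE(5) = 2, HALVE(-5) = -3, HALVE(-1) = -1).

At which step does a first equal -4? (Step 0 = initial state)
Step 0

Tracing a:
Initial: a = -4 ← first occurrence
After step 1: a = -3
After step 2: a = -2
After step 3: a = -2
After step 4: a = -2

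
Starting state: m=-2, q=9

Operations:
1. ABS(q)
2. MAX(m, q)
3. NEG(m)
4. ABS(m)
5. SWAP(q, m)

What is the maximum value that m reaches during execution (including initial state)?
9

Values of m at each step:
Initial: m = -2
After step 1: m = -2
After step 2: m = 9 ← maximum
After step 3: m = -9
After step 4: m = 9
After step 5: m = 9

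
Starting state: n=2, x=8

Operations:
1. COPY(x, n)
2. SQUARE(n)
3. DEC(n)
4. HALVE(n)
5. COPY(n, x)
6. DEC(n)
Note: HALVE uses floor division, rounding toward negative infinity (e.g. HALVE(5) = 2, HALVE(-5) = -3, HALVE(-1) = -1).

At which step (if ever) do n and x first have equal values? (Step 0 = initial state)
Step 1

n and x first become equal after step 1.

Comparing values at each step:
Initial: n=2, x=8
After step 1: n=2, x=2 ← equal!
After step 2: n=4, x=2
After step 3: n=3, x=2
After step 4: n=1, x=2
After step 5: n=2, x=2 ← equal!
After step 6: n=1, x=2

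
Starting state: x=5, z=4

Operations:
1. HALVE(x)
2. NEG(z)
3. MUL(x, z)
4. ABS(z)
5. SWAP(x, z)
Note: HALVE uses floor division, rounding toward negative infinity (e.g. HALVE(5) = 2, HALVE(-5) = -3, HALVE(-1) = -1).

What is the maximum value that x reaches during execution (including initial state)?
5

Values of x at each step:
Initial: x = 5 ← maximum
After step 1: x = 2
After step 2: x = 2
After step 3: x = -8
After step 4: x = -8
After step 5: x = 4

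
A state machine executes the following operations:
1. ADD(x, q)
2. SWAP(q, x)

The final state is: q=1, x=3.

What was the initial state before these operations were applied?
q=3, x=-2

Working backwards:
Final state: q=1, x=3
Before step 2 (SWAP(q, x)): q=3, x=1
Before step 1 (ADD(x, q)): q=3, x=-2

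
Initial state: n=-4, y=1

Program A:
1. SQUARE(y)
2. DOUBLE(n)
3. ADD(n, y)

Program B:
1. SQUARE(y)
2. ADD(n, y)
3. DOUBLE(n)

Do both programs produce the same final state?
No

Program A final state: n=-7, y=1
Program B final state: n=-6, y=1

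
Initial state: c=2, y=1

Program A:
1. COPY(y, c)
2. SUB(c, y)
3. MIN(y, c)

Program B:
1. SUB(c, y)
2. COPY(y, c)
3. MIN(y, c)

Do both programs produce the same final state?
No

Program A final state: c=0, y=0
Program B final state: c=1, y=1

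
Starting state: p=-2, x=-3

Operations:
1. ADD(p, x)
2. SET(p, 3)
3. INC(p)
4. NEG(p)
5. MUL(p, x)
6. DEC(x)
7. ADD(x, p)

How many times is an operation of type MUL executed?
1

Counting MUL operations:
Step 5: MUL(p, x) ← MUL
Total: 1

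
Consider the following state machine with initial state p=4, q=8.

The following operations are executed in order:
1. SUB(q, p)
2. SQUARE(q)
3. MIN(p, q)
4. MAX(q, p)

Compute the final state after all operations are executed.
{p: 4, q: 16}

Step-by-step execution:
Initial: p=4, q=8
After step 1 (SUB(q, p)): p=4, q=4
After step 2 (SQUARE(q)): p=4, q=16
After step 3 (MIN(p, q)): p=4, q=16
After step 4 (MAX(q, p)): p=4, q=16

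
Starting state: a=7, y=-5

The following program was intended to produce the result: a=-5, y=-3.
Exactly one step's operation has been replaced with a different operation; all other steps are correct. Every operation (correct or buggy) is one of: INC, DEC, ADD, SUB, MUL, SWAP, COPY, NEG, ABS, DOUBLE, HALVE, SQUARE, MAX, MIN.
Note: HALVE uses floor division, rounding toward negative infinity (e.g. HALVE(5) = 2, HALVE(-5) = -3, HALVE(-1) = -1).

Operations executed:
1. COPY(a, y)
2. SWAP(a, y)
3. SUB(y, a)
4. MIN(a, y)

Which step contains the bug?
Step 3

Trace with buggy code:
Initial: a=7, y=-5
After step 1: a=-5, y=-5
After step 2: a=-5, y=-5
After step 3: a=-5, y=0
After step 4: a=-5, y=0
Actual final a=-5, y=0 ≠ expected a=-5, y=-3.
Step 3 is the only position where a single-operation replacement can produce the expected result.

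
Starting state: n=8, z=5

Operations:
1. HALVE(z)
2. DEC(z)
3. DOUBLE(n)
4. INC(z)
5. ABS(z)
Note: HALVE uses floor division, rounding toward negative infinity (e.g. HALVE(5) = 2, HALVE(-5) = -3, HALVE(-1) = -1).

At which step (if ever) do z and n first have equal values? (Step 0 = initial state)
Never

z and n never become equal during execution.

Comparing values at each step:
Initial: z=5, n=8
After step 1: z=2, n=8
After step 2: z=1, n=8
After step 3: z=1, n=16
After step 4: z=2, n=16
After step 5: z=2, n=16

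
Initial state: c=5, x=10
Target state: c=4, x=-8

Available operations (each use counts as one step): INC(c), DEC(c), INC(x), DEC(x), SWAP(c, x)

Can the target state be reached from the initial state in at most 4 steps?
No

The target state cannot be reached within 4 steps.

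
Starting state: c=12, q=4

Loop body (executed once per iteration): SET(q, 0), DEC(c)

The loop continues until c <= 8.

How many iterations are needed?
4

Tracing iterations:
Initial: c=12, q=4
After iteration 1: c=11, q=0
After iteration 2: c=10, q=0
After iteration 3: c=9, q=0
After iteration 4: c=8, q=0
c <= 8 now holds, so the loop exits after 4 iterations.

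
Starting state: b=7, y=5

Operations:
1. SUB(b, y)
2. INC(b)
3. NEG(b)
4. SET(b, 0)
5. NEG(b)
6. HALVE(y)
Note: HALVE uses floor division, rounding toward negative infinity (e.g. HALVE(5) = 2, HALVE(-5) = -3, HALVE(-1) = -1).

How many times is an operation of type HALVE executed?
1

Counting HALVE operations:
Step 6: HALVE(y) ← HALVE
Total: 1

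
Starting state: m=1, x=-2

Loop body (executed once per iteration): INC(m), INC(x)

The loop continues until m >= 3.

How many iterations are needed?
2

Tracing iterations:
Initial: m=1, x=-2
After iteration 1: m=2, x=-1
After iteration 2: m=3, x=0
m >= 3 now holds, so the loop exits after 2 iterations.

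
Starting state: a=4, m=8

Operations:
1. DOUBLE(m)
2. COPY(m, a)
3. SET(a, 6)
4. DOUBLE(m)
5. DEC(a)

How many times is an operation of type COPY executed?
1

Counting COPY operations:
Step 2: COPY(m, a) ← COPY
Total: 1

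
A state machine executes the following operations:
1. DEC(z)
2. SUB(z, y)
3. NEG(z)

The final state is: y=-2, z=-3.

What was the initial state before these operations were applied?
y=-2, z=2

Working backwards:
Final state: y=-2, z=-3
Before step 3 (NEG(z)): y=-2, z=3
Before step 2 (SUB(z, y)): y=-2, z=1
Before step 1 (DEC(z)): y=-2, z=2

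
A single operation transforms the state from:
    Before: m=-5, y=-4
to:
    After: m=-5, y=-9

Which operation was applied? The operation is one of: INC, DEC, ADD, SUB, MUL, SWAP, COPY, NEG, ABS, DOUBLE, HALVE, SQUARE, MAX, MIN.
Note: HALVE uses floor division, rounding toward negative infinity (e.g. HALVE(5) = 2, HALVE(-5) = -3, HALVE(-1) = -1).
ADD(y, m)

Analyzing the change:
Before: m=-5, y=-4
After: m=-5, y=-9
Variable y changed from -4 to -9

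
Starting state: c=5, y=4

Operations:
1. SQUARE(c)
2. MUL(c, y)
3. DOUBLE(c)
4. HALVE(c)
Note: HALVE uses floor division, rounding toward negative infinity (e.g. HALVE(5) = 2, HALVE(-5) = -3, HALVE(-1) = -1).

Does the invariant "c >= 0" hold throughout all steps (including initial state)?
Yes

The invariant holds at every step.

State at each step:
Initial: c=5, y=4
After step 1: c=25, y=4
After step 2: c=100, y=4
After step 3: c=200, y=4
After step 4: c=100, y=4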